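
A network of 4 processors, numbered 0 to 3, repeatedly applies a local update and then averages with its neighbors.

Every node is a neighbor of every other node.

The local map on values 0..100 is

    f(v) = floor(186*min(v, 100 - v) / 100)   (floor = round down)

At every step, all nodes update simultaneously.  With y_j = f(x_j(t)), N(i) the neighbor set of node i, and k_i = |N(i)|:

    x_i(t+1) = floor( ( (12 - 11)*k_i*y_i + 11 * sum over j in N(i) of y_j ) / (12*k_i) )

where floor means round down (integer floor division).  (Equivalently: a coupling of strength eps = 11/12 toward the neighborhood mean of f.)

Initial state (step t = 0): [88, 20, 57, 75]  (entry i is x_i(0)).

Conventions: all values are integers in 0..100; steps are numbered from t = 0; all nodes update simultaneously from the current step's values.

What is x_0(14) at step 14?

Simulating step by step:
t=0: [88, 20, 57, 75]
t=1: [51, 48, 38, 46]
t=2: [82, 82, 86, 83]
t=3: [30, 30, 31, 30]
t=4: [55, 55, 55, 55]
t=5: [83, 83, 83, 83]
t=6: [31, 31, 31, 31]
t=7: [57, 57, 57, 57]
t=8: [79, 79, 79, 79]
t=9: [39, 39, 39, 39]
t=10: [72, 72, 72, 72]
t=11: [52, 52, 52, 52]
t=12: [89, 89, 89, 89]
t=13: [20, 20, 20, 20]
t=14: [37, 37, 37, 37]

Answer: x_0(14) = 37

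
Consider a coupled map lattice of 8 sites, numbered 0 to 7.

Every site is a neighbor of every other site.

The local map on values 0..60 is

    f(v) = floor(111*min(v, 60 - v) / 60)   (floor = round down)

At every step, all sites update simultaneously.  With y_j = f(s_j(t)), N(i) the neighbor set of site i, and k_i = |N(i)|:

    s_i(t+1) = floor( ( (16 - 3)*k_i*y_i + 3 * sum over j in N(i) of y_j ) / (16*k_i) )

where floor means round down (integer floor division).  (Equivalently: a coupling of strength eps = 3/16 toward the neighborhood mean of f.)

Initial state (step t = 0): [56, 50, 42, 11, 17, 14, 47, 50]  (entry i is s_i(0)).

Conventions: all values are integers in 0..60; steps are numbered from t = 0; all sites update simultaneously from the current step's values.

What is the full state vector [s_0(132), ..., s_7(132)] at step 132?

Answer: [20, 20, 20, 20, 20, 20, 20, 20]
Key observation: The state at step 38, [37, 37, 37, 37, 37, 37, 37, 37], reappears at step 43: the system is in a cycle of period 5 from step 38 on.  Therefore the state at step 132 equals the state at step 38 + ((132 - 38) mod 5) = 42, which is [20, 20, 20, 20, 20, 20, 20, 20].

Derivation:
t=0: [56, 50, 42, 11, 17, 14, 47, 50]
t=1: [10, 18, 30, 20, 29, 24, 23, 18]
t=2: [22, 34, 51, 37, 50, 43, 41, 34]
t=3: [38, 45, 20, 40, 21, 31, 34, 45]
t=4: [39, 29, 37, 37, 38, 49, 45, 29]
t=5: [38, 50, 41, 41, 39, 24, 29, 50]
t=6: [38, 21, 35, 35, 37, 42, 49, 21]
t=7: [39, 37, 44, 44, 41, 34, 23, 37]
t=8: [38, 41, 30, 30, 35, 45, 41, 41]
t=9: [40, 36, 52, 52, 44, 30, 36, 36]
t=10: [36, 42, 18, 18, 30, 50, 42, 42]
t=11: [42, 33, 33, 33, 50, 21, 33, 33]
t=12: [34, 47, 47, 47, 23, 38, 47, 47]
t=13: [44, 25, 25, 25, 39, 38, 25, 25]
t=14: [31, 45, 45, 45, 38, 40, 45, 45]
t=15: [48, 28, 28, 28, 38, 36, 28, 28]
t=16: [26, 49, 49, 49, 41, 44, 49, 49]
t=17: [43, 21, 21, 21, 33, 28, 21, 21]
t=18: [32, 38, 38, 38, 47, 48, 38, 38]
t=19: [48, 39, 39, 39, 26, 25, 39, 39]
t=20: [25, 38, 38, 38, 45, 44, 38, 38]
t=21: [44, 39, 39, 39, 29, 30, 39, 39]
t=22: [31, 38, 38, 38, 50, 51, 38, 38]
t=23: [49, 39, 39, 39, 21, 20, 39, 39]
t=24: [23, 37, 37, 37, 37, 36, 37, 37]
t=25: [42, 42, 42, 42, 42, 43, 42, 42]
t=26: [32, 32, 32, 32, 32, 31, 32, 32]
t=27: [51, 51, 51, 51, 51, 52, 51, 51]
t=28: [15, 15, 15, 15, 15, 14, 15, 15]
t=29: [26, 26, 26, 26, 26, 25, 26, 26]
t=30: [47, 47, 47, 47, 47, 46, 47, 47]
t=31: [24, 24, 24, 24, 24, 24, 24, 24]
t=32: [44, 44, 44, 44, 44, 44, 44, 44]
t=33: [29, 29, 29, 29, 29, 29, 29, 29]
t=34: [53, 53, 53, 53, 53, 53, 53, 53]
t=35: [12, 12, 12, 12, 12, 12, 12, 12]
t=36: [22, 22, 22, 22, 22, 22, 22, 22]
t=37: [40, 40, 40, 40, 40, 40, 40, 40]
t=38: [37, 37, 37, 37, 37, 37, 37, 37]
t=39: [42, 42, 42, 42, 42, 42, 42, 42]
t=40: [33, 33, 33, 33, 33, 33, 33, 33]
t=41: [49, 49, 49, 49, 49, 49, 49, 49]
t=42: [20, 20, 20, 20, 20, 20, 20, 20]
t=43: [37, 37, 37, 37, 37, 37, 37, 37]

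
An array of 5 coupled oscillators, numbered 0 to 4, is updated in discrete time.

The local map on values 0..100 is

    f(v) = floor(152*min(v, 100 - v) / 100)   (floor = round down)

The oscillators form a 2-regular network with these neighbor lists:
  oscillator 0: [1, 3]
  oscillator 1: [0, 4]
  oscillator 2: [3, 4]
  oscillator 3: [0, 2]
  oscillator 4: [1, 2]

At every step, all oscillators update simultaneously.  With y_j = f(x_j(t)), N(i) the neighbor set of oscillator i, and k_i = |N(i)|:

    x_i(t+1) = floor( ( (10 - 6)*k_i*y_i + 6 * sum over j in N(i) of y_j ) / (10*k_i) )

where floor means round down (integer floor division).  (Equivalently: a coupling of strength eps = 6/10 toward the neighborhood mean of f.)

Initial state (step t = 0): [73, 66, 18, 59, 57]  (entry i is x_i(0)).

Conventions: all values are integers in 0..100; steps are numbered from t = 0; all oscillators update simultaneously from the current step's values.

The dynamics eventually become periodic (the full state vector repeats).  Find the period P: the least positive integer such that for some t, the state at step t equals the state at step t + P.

Answer: 2
Key observation: The state at step 11, [61, 62, 59, 59, 61], reappears at step 13 — and no state repeats earlier — so the cycle the system enters has period 2.

Derivation:
t=0: [73, 66, 18, 59, 57]
t=1: [50, 52, 48, 45, 49]
t=2: [72, 73, 71, 71, 72]
t=3: [42, 41, 43, 43, 42]
t=4: [63, 62, 64, 64, 63]
t=5: [55, 56, 54, 54, 55]
t=6: [67, 67, 68, 68, 67]
t=7: [49, 50, 48, 48, 49]
t=8: [74, 74, 72, 72, 74]
t=9: [39, 39, 41, 41, 39]
t=10: [59, 59, 61, 61, 59]
t=11: [61, 62, 59, 59, 61]
t=12: [59, 58, 61, 61, 59]
t=13: [61, 62, 59, 59, 61]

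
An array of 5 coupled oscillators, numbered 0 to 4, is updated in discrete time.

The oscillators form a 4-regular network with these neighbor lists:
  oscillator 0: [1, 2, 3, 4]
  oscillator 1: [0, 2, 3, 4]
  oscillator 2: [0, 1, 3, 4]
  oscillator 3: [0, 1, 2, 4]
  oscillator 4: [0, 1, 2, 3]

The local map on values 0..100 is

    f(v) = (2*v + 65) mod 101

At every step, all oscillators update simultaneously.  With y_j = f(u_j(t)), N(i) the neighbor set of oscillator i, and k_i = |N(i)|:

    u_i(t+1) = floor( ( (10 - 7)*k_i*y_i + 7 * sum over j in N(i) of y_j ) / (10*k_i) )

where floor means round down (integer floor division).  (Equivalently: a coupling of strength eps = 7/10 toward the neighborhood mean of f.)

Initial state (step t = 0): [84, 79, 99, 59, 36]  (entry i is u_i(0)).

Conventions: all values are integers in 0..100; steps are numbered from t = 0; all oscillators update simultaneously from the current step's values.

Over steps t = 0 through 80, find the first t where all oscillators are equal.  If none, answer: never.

Simulating step by step:
t=0: [84, 79, 99, 59, 36]  (not all equal)
t=1: [44, 43, 48, 50, 44]  (not all equal)
t=2: [55, 54, 56, 56, 55]  (not all equal)
t=3: [74, 74, 74, 74, 74]  (all equal)

Answer: 3
Key observation: Synchronization is absorbing here: once all oscillators are equal they stay equal, and step 3 is the first all-equal step.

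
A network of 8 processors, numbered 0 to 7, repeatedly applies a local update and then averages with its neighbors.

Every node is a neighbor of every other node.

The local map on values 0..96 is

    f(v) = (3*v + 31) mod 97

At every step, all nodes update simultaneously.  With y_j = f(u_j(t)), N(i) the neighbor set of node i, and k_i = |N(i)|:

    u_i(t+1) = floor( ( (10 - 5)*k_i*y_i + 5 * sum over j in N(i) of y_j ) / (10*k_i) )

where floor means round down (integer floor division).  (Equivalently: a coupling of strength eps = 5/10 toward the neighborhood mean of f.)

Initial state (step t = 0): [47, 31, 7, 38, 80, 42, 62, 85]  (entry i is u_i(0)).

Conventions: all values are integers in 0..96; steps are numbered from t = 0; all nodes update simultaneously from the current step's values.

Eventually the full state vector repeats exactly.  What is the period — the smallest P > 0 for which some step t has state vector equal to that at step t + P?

Answer: 4
Key observation: The state at step 65, [39, 67, 67, 67, 67, 33, 39, 39], reappears at step 69 — and no state repeats earlier — so the cycle the system enters has period 4.

Derivation:
t=0: [47, 31, 7, 38, 80, 42, 62, 85]
t=1: [64, 44, 54, 53, 65, 58, 42, 71]
t=2: [43, 59, 72, 71, 44, 35, 56, 52]
t=3: [54, 33, 49, 48, 55, 43, 29, 65]
t=4: [70, 43, 63, 62, 29, 56, 38, 42]
t=5: [41, 47, 32, 30, 29, 23, 41, 46]
t=6: [48, 56, 37, 34, 33, 25, 48, 55]
t=7: [53, 22, 39, 35, 34, 24, 53, 21]
t=8: [69, 29, 51, 46, 44, 32, 69, 69]
t=9: [48, 38, 66, 60, 57, 42, 48, 48]
t=10: [62, 49, 43, 36, 32, 54, 62, 62]
t=11: [37, 61, 54, 45, 40, 68, 37, 37]
t=12: [48, 38, 70, 59, 52, 47, 48, 48]
t=13: [69, 56, 56, 42, 74, 68, 69, 69]
t=14: [40, 23, 23, 47, 46, 39, 40, 40]
t=15: [49, 27, 27, 58, 57, 48, 49, 49]
t=16: [61, 32, 32, 31, 29, 59, 61, 61]
t=17: [21, 25, 25, 24, 22, 19, 21, 21]
t=18: [68, 32, 32, 30, 28, 65, 68, 68]
t=19: [35, 31, 31, 28, 26, 32, 35, 35]
t=20: [33, 28, 28, 24, 21, 29, 33, 33]
t=21: [32, 26, 26, 20, 58, 27, 32, 32]
t=22: [29, 21, 21, 55, 21, 22, 29, 29]
t=23: [33, 65, 65, 25, 65, 24, 33, 33]
t=24: [29, 28, 28, 18, 28, 17, 29, 29]
t=25: [29, 28, 28, 56, 28, 55, 29, 29]
t=26: [17, 16, 16, 11, 16, 9, 17, 17]
t=27: [78, 77, 77, 70, 77, 68, 78, 78]
t=28: [66, 65, 65, 56, 65, 53, 66, 66]
t=29: [36, 35, 35, 23, 35, 61, 36, 36]
t=30: [37, 35, 35, 20, 35, 27, 37, 37]
t=31: [44, 42, 42, 64, 42, 32, 44, 44]
t=32: [59, 56, 56, 43, 56, 44, 59, 59]
t=33: [19, 15, 15, 40, 15, 41, 19, 19]
t=34: [80, 75, 75, 66, 75, 67, 80, 80]
t=35: [68, 61, 61, 50, 61, 51, 68, 68]
t=36: [42, 33, 33, 61, 33, 62, 42, 42]
t=37: [48, 37, 37, 31, 37, 32, 48, 48]
t=38: [63, 49, 49, 42, 49, 43, 63, 63]
t=39: [42, 66, 66, 57, 66, 58, 42, 42]
t=40: [47, 36, 36, 25, 36, 26, 47, 47]
t=41: [58, 44, 44, 30, 44, 31, 58, 58]
t=42: [24, 48, 48, 30, 48, 31, 24, 24]
t=43: [24, 55, 55, 31, 55, 33, 24, 24]
t=44: [8, 6, 6, 17, 6, 20, 8, 8]
t=45: [58, 55, 55, 69, 55, 73, 58, 58]
t=46: [14, 10, 10, 28, 10, 33, 14, 14]
t=47: [63, 58, 58, 40, 58, 46, 63, 63]
t=48: [28, 21, 21, 40, 21, 47, 28, 28]
t=49: [40, 73, 73, 56, 73, 65, 40, 40]
t=50: [49, 50, 50, 28, 50, 39, 49, 49]
t=51: [75, 76, 76, 48, 76, 62, 75, 75]
t=52: [61, 62, 62, 67, 62, 44, 61, 61]
t=53: [25, 26, 26, 32, 26, 44, 25, 25]
t=54: [15, 16, 16, 24, 16, 39, 15, 15]
t=55: [69, 71, 71, 39, 71, 59, 69, 69]
t=56: [43, 46, 46, 46, 46, 30, 43, 43]
t=57: [62, 66, 66, 66, 66, 46, 62, 62]
t=58: [29, 35, 35, 35, 35, 50, 29, 29]
t=59: [30, 38, 38, 38, 38, 57, 30, 30]
t=60: [29, 40, 40, 40, 40, 22, 29, 29]
t=61: [28, 43, 43, 43, 43, 19, 28, 28]
t=62: [35, 55, 55, 55, 55, 65, 35, 35]
t=63: [27, 12, 12, 12, 12, 24, 27, 27]
t=64: [29, 51, 51, 51, 51, 25, 29, 29]
t=65: [39, 67, 67, 67, 67, 33, 39, 39]
t=66: [46, 40, 40, 40, 40, 38, 46, 46]
t=67: [65, 57, 57, 57, 57, 54, 65, 65]
t=68: [29, 19, 19, 19, 19, 57, 29, 29]
t=69: [39, 67, 67, 67, 67, 33, 39, 39]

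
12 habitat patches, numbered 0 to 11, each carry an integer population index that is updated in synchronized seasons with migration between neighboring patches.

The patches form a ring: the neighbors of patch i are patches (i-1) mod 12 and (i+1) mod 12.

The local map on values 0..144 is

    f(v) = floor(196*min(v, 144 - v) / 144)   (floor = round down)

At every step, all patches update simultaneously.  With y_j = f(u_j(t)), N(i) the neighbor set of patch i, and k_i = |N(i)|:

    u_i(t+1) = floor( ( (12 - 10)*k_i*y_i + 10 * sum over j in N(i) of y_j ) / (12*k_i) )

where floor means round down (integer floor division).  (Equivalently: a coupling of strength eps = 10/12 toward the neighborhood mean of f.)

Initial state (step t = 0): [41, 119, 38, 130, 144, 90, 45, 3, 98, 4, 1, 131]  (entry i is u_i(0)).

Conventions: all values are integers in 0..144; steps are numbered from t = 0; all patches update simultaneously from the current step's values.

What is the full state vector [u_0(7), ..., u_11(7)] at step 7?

Simulating step by step:
t=0: [41, 119, 38, 130, 144, 90, 45, 3, 98, 4, 1, 131]
t=1: [30, 49, 30, 24, 38, 37, 42, 51, 14, 27, 9, 26]
t=2: [48, 44, 47, 43, 42, 53, 59, 43, 46, 18, 31, 27]
t=3: [50, 63, 59, 59, 63, 69, 67, 68, 44, 47, 32, 50]
t=4: [75, 75, 82, 82, 86, 88, 92, 77, 74, 53, 61, 57]
t=5: [86, 89, 87, 81, 79, 74, 81, 83, 83, 86, 75, 86]
t=6: [76, 76, 79, 82, 89, 87, 88, 83, 80, 86, 80, 84]
t=7: [87, 90, 88, 81, 79, 75, 79, 81, 81, 85, 80, 88]

Answer: [87, 90, 88, 81, 79, 75, 79, 81, 81, 85, 80, 88]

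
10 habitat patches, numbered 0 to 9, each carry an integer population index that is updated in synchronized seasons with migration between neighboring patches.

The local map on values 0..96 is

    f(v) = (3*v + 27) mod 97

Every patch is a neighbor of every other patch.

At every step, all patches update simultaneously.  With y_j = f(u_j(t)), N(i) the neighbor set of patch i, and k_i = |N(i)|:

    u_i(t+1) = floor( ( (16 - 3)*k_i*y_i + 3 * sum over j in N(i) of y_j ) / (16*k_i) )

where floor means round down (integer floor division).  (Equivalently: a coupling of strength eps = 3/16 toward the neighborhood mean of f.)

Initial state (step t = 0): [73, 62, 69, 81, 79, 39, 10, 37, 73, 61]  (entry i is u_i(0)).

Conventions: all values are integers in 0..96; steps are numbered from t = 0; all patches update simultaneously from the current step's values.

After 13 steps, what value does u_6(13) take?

Simulating step by step:
t=0: [73, 62, 69, 81, 79, 39, 10, 37, 73, 61]
t=1: [50, 24, 41, 69, 65, 47, 54, 42, 50, 22]
t=2: [75, 13, 54, 44, 34, 68, 85, 56, 75, 86]
t=3: [58, 64, 85, 61, 37, 41, 81, 12, 58, 84]
t=4: [15, 29, 79, 22, 42, 51, 69, 59, 15, 76]
t=5: [68, 25, 67, 85, 56, 77, 43, 19, 68, 60]
t=6: [38, 12, 35, 78, 9, 59, 55, 75, 38, 19]
t=7: [46, 61, 39, 64, 54, 19, 86, 57, 46, 78]
t=8: [65, 24, 48, 31, 84, 78, 83, 14, 65, 64]
t=9: [32, 11, 68, 28, 77, 63, 74, 64, 32, 29]
t=10: [27, 54, 36, 18, 57, 24, 50, 27, 27, 20]
t=11: [17, 81, 38, 72, 11, 10, 72, 17, 17, 77]
t=12: [74, 73, 48, 51, 60, 58, 51, 74, 74, 63]
t=13: [53, 51, 68, 76, 20, 15, 76, 53, 53, 27]

Answer: u_6(13) = 76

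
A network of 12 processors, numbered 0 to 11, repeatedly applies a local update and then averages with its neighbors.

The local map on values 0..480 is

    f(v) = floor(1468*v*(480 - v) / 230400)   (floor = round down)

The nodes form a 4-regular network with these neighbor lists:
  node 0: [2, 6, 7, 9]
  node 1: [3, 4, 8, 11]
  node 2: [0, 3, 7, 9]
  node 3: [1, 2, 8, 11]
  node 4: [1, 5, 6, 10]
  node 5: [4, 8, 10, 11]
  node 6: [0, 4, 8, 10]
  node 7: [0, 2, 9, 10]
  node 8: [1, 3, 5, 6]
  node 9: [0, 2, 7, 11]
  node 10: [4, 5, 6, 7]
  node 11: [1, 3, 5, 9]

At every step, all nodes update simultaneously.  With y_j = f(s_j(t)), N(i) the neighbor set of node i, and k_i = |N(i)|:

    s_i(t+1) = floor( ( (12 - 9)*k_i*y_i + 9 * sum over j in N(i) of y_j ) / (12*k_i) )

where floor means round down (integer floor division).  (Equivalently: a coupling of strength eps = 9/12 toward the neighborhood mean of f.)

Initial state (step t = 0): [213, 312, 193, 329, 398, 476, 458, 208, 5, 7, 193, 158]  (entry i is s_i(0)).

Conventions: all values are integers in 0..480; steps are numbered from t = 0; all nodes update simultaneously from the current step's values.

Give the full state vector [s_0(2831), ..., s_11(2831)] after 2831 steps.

Simulating step by step:
t=0: [213, 312, 193, 329, 398, 476, 458, 208, 5, 7, 193, 158]
t=1: [239, 244, 286, 271, 194, 171, 191, 293, 139, 267, 208, 208]
t=2: [356, 349, 357, 348, 353, 341, 346, 357, 340, 358, 350, 357]
t=3: [282, 290, 281, 289, 291, 292, 290, 281, 297, 279, 289, 287]
t=4: [355, 350, 355, 351, 350, 349, 350, 355, 349, 355, 351, 352]
t=5: [283, 288, 283, 287, 289, 289, 287, 283, 289, 282, 287, 287]
t=6: [354, 351, 354, 352, 351, 351, 352, 354, 351, 354, 352, 352]
t=7: [284, 287, 284, 286, 287, 287, 286, 284, 287, 284, 286, 286]
t=8: [353, 352, 353, 352, 352, 352, 352, 353, 352, 353, 352, 352]
t=9: [285, 287, 285, 286, 287, 287, 286, 285, 287, 285, 286, 286]
t=10: [353, 352, 353, 352, 352, 352, 352, 353, 352, 353, 352, 352]

Answer: [285, 287, 285, 286, 287, 287, 286, 285, 287, 285, 286, 286]
Key observation: The state at step 8, [353, 352, 353, 352, 352, 352, 352, 353, 352, 353, 352, 352], reappears at step 10: the system is in a cycle of period 2 from step 8 on.  Therefore the state at step 2831 equals the state at step 8 + ((2831 - 8) mod 2) = 9, which is [285, 287, 285, 286, 287, 287, 286, 285, 287, 285, 286, 286].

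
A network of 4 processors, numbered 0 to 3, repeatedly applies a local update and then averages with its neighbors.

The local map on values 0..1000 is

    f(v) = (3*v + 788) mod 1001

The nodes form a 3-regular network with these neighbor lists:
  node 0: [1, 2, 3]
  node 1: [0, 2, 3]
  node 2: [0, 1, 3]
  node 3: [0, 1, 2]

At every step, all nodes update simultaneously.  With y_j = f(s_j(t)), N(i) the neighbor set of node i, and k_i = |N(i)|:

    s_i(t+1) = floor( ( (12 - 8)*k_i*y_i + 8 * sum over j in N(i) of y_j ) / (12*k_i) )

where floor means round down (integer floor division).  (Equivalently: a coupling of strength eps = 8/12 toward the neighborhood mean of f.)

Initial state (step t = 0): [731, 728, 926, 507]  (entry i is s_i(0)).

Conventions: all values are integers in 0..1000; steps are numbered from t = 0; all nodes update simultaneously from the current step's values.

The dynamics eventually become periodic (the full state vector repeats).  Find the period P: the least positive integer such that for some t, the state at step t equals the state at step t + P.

Simulating step by step:
t=0: [731, 728, 926, 507]
t=1: [735, 734, 689, 660]
t=2: [909, 909, 894, 884]
t=3: [485, 485, 480, 477]
t=4: [232, 232, 230, 229]
t=5: [479, 479, 479, 478]
t=6: [222, 222, 222, 222]
t=7: [453, 453, 453, 453]
t=8: [145, 145, 145, 145]
t=9: [222, 222, 222, 222]

Answer: 3
Key observation: The state at step 6, [222, 222, 222, 222], reappears at step 9 — and no state repeats earlier — so the cycle the system enters has period 3.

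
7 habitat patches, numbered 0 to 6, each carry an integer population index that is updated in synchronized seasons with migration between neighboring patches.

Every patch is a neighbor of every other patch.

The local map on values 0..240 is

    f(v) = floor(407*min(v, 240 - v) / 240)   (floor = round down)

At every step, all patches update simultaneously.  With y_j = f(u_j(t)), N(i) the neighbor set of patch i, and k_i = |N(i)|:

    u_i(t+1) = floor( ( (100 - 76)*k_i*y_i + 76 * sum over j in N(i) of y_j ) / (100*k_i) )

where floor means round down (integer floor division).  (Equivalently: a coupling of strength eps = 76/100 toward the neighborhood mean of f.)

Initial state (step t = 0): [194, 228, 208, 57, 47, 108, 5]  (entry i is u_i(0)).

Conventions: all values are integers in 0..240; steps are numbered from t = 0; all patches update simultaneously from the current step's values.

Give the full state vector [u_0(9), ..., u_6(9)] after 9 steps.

Simulating step by step:
t=0: [194, 228, 208, 57, 47, 108, 5]
t=1: [74, 67, 71, 76, 74, 86, 66]
t=2: [123, 122, 123, 124, 123, 126, 122]
t=3: [197, 197, 197, 197, 197, 197, 197]
t=4: [72, 72, 72, 72, 72, 72, 72]
t=5: [122, 122, 122, 122, 122, 122, 122]
t=6: [200, 200, 200, 200, 200, 200, 200]
t=7: [67, 67, 67, 67, 67, 67, 67]
t=8: [113, 113, 113, 113, 113, 113, 113]
t=9: [191, 191, 191, 191, 191, 191, 191]

Answer: [191, 191, 191, 191, 191, 191, 191]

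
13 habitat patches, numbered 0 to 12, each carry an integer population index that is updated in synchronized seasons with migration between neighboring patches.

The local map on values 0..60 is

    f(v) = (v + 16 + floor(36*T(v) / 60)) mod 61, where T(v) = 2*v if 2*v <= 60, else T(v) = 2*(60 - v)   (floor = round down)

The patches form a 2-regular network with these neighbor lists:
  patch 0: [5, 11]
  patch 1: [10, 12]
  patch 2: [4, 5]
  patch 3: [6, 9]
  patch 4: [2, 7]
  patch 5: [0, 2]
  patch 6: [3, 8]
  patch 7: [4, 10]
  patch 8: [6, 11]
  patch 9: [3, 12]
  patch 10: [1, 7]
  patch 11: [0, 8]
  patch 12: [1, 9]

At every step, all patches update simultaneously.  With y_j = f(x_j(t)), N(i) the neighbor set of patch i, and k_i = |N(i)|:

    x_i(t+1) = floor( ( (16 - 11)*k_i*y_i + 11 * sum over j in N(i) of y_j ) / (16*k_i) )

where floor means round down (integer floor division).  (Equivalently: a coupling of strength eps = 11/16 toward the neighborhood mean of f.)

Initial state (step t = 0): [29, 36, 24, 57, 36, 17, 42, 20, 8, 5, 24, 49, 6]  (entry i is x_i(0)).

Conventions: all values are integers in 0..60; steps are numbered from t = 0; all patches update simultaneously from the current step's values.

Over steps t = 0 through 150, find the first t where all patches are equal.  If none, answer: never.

Simulating step by step:
t=0: [29, 36, 24, 57, 36, 17, 42, 20, 8, 5, 24, 49, 6]  (not all equal)
t=1: [29, 18, 26, 20, 28, 25, 22, 27, 22, 23, 29, 22, 24]  (not all equal)
t=2: [10, 25, 12, 21, 13, 13, 22, 16, 3, 24, 29, 8, 22]  (not all equal)
t=3: [38, 10, 43, 3, 45, 41, 8, 37, 19, 3, 26, 30, 6]  (not all equal)
t=4: [19, 25, 18, 25, 18, 18, 37, 16, 36, 24, 23, 32, 29]  (not all equal)
t=5: [43, 11, 55, 12, 53, 55, 15, 36, 19, 11, 22, 32, 11]  (not all equal)
t=6: [18, 27, 16, 43, 17, 16, 49, 12, 41, 40, 21, 32, 40]  (not all equal)
t=7: [41, 11, 51, 18, 48, 52, 17, 31, 18, 18, 19, 31, 17]  (not all equal)
t=8: [18, 50, 16, 54, 17, 16, 54, 31, 42, 54, 38, 31, 49]  (not all equal)
t=9: [41, 17, 51, 16, 40, 52, 16, 31, 18, 16, 18, 31, 16]  (not all equal)
t=10: [18, 53, 17, 51, 18, 16, 52, 31, 41, 51, 42, 31, 51]  (not all equal)
t=11: [41, 16, 53, 16, 42, 53, 16, 31, 18, 16, 18, 31, 16]  (not all equal)
t=12: [18, 52, 16, 51, 18, 16, 52, 31, 41, 51, 41, 31, 51]  (not all equal)
t=13: [41, 16, 52, 16, 41, 52, 16, 31, 18, 16, 18, 31, 16]  (not all equal)
t=14: [18, 52, 16, 51, 18, 16, 52, 31, 41, 51, 41, 31, 51]  (not all equal)

Answer: never
Key observation: The state at step 12 reappears at step 14 — the system is in a cycle of period 2 from step 12 on.  No step 0..14 is synchronized, and the cycle repeats forever, so no step up to 150 (or ever) has all patches equal.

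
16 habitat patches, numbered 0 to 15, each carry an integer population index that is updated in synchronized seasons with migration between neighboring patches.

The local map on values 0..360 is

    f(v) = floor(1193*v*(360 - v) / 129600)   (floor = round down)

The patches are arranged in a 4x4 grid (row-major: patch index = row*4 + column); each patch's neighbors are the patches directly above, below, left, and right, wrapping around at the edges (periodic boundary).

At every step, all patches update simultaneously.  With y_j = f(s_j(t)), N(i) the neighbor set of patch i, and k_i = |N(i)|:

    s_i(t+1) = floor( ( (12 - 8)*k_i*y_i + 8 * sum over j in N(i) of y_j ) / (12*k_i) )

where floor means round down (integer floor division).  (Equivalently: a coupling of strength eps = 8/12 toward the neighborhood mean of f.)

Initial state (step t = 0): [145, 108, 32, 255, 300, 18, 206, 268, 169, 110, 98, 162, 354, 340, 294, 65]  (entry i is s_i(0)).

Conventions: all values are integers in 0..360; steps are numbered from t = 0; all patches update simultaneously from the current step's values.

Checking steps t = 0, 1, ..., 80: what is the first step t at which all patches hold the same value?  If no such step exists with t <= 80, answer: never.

Answer: 8
Key observation: Synchronization is absorbing here: once all patches are equal they stay equal, and step 8 is the first all-equal step.

Derivation:
t=0: [145, 108, 32, 255, 300, 18, 206, 268, 169, 110, 98, 162, 354, 340, 294, 65]  (not all equal)
t=1: [208, 166, 193, 212, 199, 178, 199, 241, 221, 192, 248, 254, 143, 137, 154, 181]  (not all equal)
t=2: [290, 293, 293, 287, 287, 296, 283, 274, 281, 284, 273, 265, 287, 288, 285, 284]  (not all equal)
t=3: [188, 181, 188, 194, 194, 186, 198, 207, 203, 197, 210, 216, 193, 191, 196, 201]  (not all equal)
t=4: [296, 297, 296, 295, 295, 296, 294, 292, 293, 294, 291, 289, 295, 296, 294, 293]  (not all equal)
t=5: [174, 173, 175, 177, 177, 175, 178, 180, 179, 178, 181, 183, 176, 175, 178, 179]  (not all equal)
t=6: [297, 297, 297, 297, 297, 297, 298, 298, 298, 298, 298, 298, 297, 297, 298, 298]  (not all equal)
t=7: [172, 172, 171, 171, 171, 171, 170, 170, 170, 170, 170, 170, 171, 171, 170, 170]  (not all equal)
t=8: [297, 297, 297, 297, 297, 297, 297, 297, 297, 297, 297, 297, 297, 297, 297, 297]  (all equal)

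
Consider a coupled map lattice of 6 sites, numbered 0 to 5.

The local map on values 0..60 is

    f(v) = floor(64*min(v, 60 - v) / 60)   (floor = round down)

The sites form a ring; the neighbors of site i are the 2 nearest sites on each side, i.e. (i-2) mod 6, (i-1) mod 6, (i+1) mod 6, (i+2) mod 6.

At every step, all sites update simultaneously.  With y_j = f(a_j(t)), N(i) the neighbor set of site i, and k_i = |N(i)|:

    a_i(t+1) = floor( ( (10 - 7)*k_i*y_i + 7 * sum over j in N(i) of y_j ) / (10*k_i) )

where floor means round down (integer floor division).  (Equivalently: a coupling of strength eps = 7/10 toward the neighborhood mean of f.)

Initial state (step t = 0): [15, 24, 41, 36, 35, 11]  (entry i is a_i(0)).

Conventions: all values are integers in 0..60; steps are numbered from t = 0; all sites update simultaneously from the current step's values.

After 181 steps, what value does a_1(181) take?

Simulating step by step:
t=0: [15, 24, 41, 36, 35, 11]
t=1: [19, 20, 22, 21, 20, 19]
t=2: [20, 21, 21, 21, 21, 20]
t=3: [21, 21, 21, 21, 21, 21]
t=4: [22, 22, 22, 22, 22, 22]
t=5: [23, 23, 23, 23, 23, 23]
t=6: [24, 24, 24, 24, 24, 24]
t=7: [25, 25, 25, 25, 25, 25]
t=8: [26, 26, 26, 26, 26, 26]
t=9: [27, 27, 27, 27, 27, 27]
t=10: [28, 28, 28, 28, 28, 28]
t=11: [29, 29, 29, 29, 29, 29]
t=12: [30, 30, 30, 30, 30, 30]
t=13: [32, 32, 32, 32, 32, 32]
t=14: [29, 29, 29, 29, 29, 29]

Answer: a_1(181) = 32
Key observation: The state at step 11, [29, 29, 29, 29, 29, 29], reappears at step 14: the system is in a cycle of period 3 from step 11 on.  Therefore the state at step 181 equals the state at step 11 + ((181 - 11) mod 3) = 13, which is [32, 32, 32, 32, 32, 32].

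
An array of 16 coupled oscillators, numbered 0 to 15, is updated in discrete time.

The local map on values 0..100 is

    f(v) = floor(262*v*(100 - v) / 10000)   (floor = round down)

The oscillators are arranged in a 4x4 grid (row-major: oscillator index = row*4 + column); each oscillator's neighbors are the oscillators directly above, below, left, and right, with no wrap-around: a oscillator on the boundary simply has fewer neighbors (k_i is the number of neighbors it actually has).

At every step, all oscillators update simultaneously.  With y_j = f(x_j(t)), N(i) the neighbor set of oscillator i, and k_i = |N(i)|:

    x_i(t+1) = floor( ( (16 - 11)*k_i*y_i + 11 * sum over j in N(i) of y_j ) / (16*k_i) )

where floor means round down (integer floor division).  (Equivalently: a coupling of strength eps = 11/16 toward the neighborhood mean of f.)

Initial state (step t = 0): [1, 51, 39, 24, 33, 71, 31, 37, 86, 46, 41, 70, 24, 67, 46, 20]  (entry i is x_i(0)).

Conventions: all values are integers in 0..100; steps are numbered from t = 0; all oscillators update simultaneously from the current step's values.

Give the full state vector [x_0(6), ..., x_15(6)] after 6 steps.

Answer: [62, 62, 62, 62, 62, 62, 62, 62, 62, 62, 62, 62, 62, 62, 62, 62]

Derivation:
t=0: [1, 51, 39, 24, 33, 71, 31, 37, 86, 46, 41, 70, 24, 67, 46, 20]
t=1: [42, 47, 57, 56, 37, 58, 58, 55, 48, 55, 61, 55, 44, 58, 57, 54]
t=2: [63, 63, 64, 64, 62, 63, 63, 63, 63, 63, 63, 63, 64, 63, 63, 64]
t=3: [61, 60, 60, 60, 61, 61, 60, 60, 60, 61, 61, 60, 60, 60, 60, 60]
t=4: [62, 62, 62, 62, 62, 62, 62, 62, 62, 62, 62, 62, 62, 62, 62, 62]
t=5: [61, 61, 61, 61, 61, 61, 61, 61, 61, 61, 61, 61, 61, 61, 61, 61]
t=6: [62, 62, 62, 62, 62, 62, 62, 62, 62, 62, 62, 62, 62, 62, 62, 62]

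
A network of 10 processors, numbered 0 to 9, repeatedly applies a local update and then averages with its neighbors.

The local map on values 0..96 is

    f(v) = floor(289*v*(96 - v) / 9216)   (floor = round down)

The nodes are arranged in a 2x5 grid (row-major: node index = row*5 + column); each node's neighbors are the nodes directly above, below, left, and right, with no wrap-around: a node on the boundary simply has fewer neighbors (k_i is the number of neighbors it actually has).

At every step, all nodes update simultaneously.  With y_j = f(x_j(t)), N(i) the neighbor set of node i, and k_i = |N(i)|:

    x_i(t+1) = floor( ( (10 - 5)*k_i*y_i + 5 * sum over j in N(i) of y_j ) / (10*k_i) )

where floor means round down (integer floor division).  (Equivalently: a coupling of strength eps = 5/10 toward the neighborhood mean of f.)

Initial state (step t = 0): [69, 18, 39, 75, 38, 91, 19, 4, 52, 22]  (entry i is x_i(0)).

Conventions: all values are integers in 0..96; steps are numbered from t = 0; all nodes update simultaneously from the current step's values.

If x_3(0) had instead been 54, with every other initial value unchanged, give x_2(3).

Simulating step by step:
t=0: [69, 18, 39, 54, 38, 91, 19, 4, 52, 22]
t=1: [43, 50, 55, 70, 65, 32, 34, 36, 57, 60]
t=2: [69, 70, 67, 62, 62, 66, 66, 67, 66, 66]
t=3: [58, 58, 60, 64, 65, 61, 60, 60, 62, 63]

Answer: x_2(3) = 60
Key observation: This trace re-runs the system from the modified initial state.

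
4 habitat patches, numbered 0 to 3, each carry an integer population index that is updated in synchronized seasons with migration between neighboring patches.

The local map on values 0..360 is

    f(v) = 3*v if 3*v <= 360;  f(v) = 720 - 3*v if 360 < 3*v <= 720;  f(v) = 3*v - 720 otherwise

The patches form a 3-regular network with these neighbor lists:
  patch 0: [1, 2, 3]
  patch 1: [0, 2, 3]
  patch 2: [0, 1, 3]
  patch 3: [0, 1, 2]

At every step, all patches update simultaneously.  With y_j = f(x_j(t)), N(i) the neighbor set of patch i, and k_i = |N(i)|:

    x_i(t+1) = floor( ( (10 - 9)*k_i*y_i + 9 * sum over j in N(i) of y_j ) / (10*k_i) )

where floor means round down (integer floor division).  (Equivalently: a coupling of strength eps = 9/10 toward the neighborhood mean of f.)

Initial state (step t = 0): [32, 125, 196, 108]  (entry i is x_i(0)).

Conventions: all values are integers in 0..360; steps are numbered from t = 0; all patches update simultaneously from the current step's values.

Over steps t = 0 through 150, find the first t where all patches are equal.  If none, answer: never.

Simulating step by step:
t=0: [32, 125, 196, 108]  (not all equal)
t=1: [249, 200, 242, 204]  (not all equal)
t=2: [72, 54, 77, 56]  (not all equal)
t=3: [189, 200, 186, 199]  (not all equal)
t=4: [136, 143, 135, 142]  (not all equal)
t=5: [301, 305, 300, 304]  (not all equal)
t=6: [188, 186, 189, 186]  (not all equal)
t=7: [158, 157, 159, 157]  (not all equal)
t=8: [246, 246, 247, 246]  (not all equal)
t=9: [18, 18, 18, 18]  (all equal)

Answer: 9
Key observation: Synchronization is absorbing here: once all patches are equal they stay equal, and step 9 is the first all-equal step.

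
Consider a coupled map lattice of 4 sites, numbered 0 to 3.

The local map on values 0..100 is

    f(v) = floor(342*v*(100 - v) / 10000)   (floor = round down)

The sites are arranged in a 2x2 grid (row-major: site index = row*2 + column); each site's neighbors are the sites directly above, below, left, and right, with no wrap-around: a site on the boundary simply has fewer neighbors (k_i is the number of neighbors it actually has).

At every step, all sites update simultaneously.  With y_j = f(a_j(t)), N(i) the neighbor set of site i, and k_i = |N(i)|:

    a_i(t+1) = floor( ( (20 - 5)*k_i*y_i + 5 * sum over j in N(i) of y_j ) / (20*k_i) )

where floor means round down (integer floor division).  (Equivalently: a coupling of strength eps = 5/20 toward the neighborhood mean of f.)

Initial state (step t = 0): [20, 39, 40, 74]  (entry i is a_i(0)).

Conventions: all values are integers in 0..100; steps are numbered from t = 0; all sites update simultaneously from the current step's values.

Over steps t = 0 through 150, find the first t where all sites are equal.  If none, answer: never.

Simulating step by step:
t=0: [20, 39, 40, 74]  (not all equal)
t=1: [60, 75, 76, 69]  (not all equal)
t=2: [77, 67, 65, 70]  (not all equal)
t=3: [64, 72, 74, 72]  (not all equal)
t=4: [75, 69, 67, 67]  (not all equal)
t=5: [66, 72, 73, 74]  (not all equal)
t=6: [73, 68, 67, 65]  (not all equal)
t=7: [68, 73, 74, 76]  (not all equal)
t=8: [72, 67, 65, 63]  (not all equal)
t=9: [70, 74, 76, 78]  (not all equal)
t=10: [69, 64, 62, 59]  (not all equal)
t=11: [74, 77, 79, 81]  (not all equal)
t=12: [63, 59, 56, 53]  (not all equal)
t=13: [80, 82, 83, 84]  (not all equal)
t=14: [52, 49, 48, 46]  (not all equal)
t=15: [85, 84, 84, 84]  (not all equal)
t=16: [43, 44, 44, 45]  (not all equal)
t=17: [83, 83, 83, 84]  (not all equal)
t=18: [48, 47, 47, 45]  (not all equal)
t=19: [85, 84, 84, 84]  (not all equal)

Answer: never
Key observation: The state at step 15 reappears at step 19 — the system is in a cycle of period 4 from step 15 on.  No step 0..19 is synchronized, and the cycle repeats forever, so no step up to 150 (or ever) has all sites equal.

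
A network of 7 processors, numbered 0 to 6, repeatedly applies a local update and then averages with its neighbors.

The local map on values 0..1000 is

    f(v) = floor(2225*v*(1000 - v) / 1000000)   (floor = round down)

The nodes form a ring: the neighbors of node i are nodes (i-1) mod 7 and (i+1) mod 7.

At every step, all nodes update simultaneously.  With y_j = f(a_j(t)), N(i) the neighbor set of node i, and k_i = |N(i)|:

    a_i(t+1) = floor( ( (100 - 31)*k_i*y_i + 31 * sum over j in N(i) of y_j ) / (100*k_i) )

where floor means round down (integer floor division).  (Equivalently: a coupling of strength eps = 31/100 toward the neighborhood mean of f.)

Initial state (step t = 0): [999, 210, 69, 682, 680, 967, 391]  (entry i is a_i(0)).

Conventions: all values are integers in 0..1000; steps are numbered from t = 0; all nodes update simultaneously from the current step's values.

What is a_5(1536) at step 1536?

Answer: a_5(1536) = 550
Key observation: The state at step 6, [550, 550, 550, 550, 550, 550, 550], reappears at step 7: the system is in a cycle of period 1 from step 6 on.  Therefore the state at step 1536 equals the state at step 6 + ((1536 - 6) mod 1) = 6, which is [550, 550, 550, 550, 550, 550, 550].

Derivation:
t=0: [999, 210, 69, 682, 680, 967, 391]
t=1: [140, 276, 229, 429, 419, 206, 376]
t=2: [333, 408, 423, 520, 514, 415, 457]
t=3: [509, 531, 543, 553, 552, 544, 541]
t=4: [555, 554, 551, 549, 550, 551, 552]
t=5: [549, 549, 549, 550, 550, 550, 549]
t=6: [550, 550, 550, 550, 550, 550, 550]
t=7: [550, 550, 550, 550, 550, 550, 550]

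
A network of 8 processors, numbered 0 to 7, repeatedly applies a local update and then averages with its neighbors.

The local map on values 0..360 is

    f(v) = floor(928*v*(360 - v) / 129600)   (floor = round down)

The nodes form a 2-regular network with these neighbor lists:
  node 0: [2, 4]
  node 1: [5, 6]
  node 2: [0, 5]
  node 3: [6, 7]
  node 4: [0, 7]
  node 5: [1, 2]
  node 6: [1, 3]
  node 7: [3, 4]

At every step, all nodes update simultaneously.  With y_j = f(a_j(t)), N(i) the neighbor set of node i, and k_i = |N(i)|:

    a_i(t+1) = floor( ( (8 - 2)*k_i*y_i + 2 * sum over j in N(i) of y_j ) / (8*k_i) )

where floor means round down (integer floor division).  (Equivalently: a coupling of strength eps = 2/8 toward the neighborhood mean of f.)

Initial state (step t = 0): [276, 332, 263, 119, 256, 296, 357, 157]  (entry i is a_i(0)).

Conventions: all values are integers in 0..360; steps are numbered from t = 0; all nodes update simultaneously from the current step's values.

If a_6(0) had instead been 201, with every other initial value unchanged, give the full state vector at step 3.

Simulating step by step:
t=0: [276, 332, 263, 119, 256, 296, 201, 157]
t=1: [171, 94, 174, 210, 191, 132, 204, 220]
t=2: [231, 189, 229, 224, 229, 212, 220, 222]
t=3: [213, 228, 215, 218, 214, 223, 221, 218]

Answer: [213, 228, 215, 218, 214, 223, 221, 218]
Key observation: This trace re-runs the system from the modified initial state.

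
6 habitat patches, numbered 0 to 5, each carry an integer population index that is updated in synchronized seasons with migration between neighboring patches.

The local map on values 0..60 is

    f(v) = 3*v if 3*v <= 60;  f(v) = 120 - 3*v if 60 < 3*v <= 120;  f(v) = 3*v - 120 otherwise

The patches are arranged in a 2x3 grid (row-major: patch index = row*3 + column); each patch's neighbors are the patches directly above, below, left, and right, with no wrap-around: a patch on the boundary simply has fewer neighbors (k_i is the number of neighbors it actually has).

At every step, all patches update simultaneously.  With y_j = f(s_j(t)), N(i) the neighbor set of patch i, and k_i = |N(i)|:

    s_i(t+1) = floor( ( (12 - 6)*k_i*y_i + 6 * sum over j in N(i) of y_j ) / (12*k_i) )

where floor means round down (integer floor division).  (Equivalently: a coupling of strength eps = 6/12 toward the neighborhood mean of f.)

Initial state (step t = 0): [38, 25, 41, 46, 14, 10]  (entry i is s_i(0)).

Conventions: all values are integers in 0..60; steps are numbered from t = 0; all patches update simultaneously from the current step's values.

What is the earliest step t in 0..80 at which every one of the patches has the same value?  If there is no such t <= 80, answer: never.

Answer: never
Key observation: The state at step 40 reappears at step 44 — the system is in a cycle of period 4 from step 40 on.  No step 0..44 is synchronized, and the cycle repeats forever, so no step up to 80 (or ever) has all patches equal.

Derivation:
t=0: [38, 25, 41, 46, 14, 10]  (not all equal)
t=1: [18, 31, 20, 21, 36, 26]  (not all equal)
t=2: [48, 34, 47, 45, 27, 39]  (not all equal)
t=3: [20, 23, 15, 23, 25, 16]  (not all equal)
t=4: [55, 50, 47, 51, 47, 46]  (not all equal)
t=5: [38, 29, 22, 33, 24, 19]  (not all equal)
t=6: [16, 34, 49, 24, 42, 54]  (not all equal)
t=7: [40, 22, 28, 37, 21, 29]  (not all equal)
t=8: [15, 42, 39, 18, 44, 39]  (not all equal)
t=9: [37, 13, 3, 41, 16, 5]  (not all equal)
t=10: [15, 30, 18, 15, 33, 21]  (not all equal)
t=11: [41, 35, 48, 39, 32, 47]  (not all equal)
t=12: [6, 16, 21, 8, 18, 22]  (not all equal)
t=13: [27, 45, 54, 30, 48, 54]  (not all equal)
t=14: [30, 25, 35, 30, 26, 37]  (not all equal)
t=15: [33, 37, 21, 33, 35, 18]  (not all equal)
t=16: [18, 20, 44, 19, 21, 45]  (not all equal)
t=17: [56, 50, 24, 56, 50, 24]  (not all equal)
t=18: [43, 36, 43, 43, 36, 43]  (not all equal)
t=19: [9, 11, 9, 9, 11, 9]  (not all equal)
t=20: [28, 31, 28, 28, 31, 28]  (not all equal)
t=21: [33, 30, 33, 33, 30, 33]  (not all equal)
t=22: [23, 27, 23, 23, 27, 23]  (not all equal)
t=23: [48, 43, 48, 48, 43, 48]  (not all equal)
t=24: [20, 14, 20, 20, 14, 20]  (not all equal)
t=25: [55, 48, 55, 55, 48, 55]  (not all equal)
t=26: [39, 31, 39, 39, 31, 39]  (not all equal)
t=27: [9, 19, 9, 9, 19, 9]  (not all equal)
t=28: [34, 47, 34, 34, 47, 34]  (not all equal)
t=29: [18, 20, 18, 18, 20, 18]  (not all equal)
t=30: [55, 58, 55, 55, 58, 55]  (not all equal)
t=31: [47, 51, 47, 47, 51, 47]  (not all equal)
t=32: [24, 29, 24, 24, 29, 24]  (not all equal)
t=33: [44, 38, 44, 44, 38, 44]  (not all equal)
t=34: [10, 8, 10, 10, 8, 10]  (not all equal)
t=35: [28, 26, 28, 28, 26, 28]  (not all equal)
t=36: [37, 40, 37, 37, 40, 37]  (not all equal)
t=37: [6, 3, 6, 6, 3, 6]  (not all equal)
t=38: [15, 12, 15, 15, 12, 15]  (not all equal)
t=39: [42, 39, 42, 42, 39, 42]  (not all equal)
t=40: [5, 4, 5, 5, 4, 5]  (not all equal)
t=41: [14, 13, 14, 14, 13, 14]  (not all equal)
t=42: [41, 40, 41, 41, 40, 41]  (not all equal)
t=43: [2, 1, 2, 2, 1, 2]  (not all equal)
t=44: [5, 4, 5, 5, 4, 5]  (not all equal)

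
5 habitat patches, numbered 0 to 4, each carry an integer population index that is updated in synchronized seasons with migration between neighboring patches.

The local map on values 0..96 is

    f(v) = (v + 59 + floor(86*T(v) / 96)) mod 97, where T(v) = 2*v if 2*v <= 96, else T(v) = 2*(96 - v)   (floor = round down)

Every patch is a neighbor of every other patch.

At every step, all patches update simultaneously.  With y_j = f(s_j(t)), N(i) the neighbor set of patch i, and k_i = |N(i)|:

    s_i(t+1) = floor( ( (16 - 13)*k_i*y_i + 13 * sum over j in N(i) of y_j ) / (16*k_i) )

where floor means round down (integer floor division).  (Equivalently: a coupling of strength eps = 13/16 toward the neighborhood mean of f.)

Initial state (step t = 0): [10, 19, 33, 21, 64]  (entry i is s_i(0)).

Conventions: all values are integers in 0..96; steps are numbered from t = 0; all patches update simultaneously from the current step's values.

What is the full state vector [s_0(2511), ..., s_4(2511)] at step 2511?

Answer: [73, 73, 73, 73, 73]
Key observation: The state at step 11, [73, 73, 73, 73, 73], reappears at step 13: the system is in a cycle of period 2 from step 11 on.  Therefore the state at step 2511 equals the state at step 11 + ((2511 - 11) mod 2) = 11, which is [73, 73, 73, 73, 73].

Derivation:
t=0: [10, 19, 33, 21, 64]
t=1: [51, 52, 51, 52, 51]
t=2: [92, 92, 92, 92, 92]
t=3: [61, 61, 61, 61, 61]
t=4: [85, 85, 85, 85, 85]
t=5: [66, 66, 66, 66, 66]
t=6: [81, 81, 81, 81, 81]
t=7: [69, 69, 69, 69, 69]
t=8: [79, 79, 79, 79, 79]
t=9: [71, 71, 71, 71, 71]
t=10: [77, 77, 77, 77, 77]
t=11: [73, 73, 73, 73, 73]
t=12: [76, 76, 76, 76, 76]
t=13: [73, 73, 73, 73, 73]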